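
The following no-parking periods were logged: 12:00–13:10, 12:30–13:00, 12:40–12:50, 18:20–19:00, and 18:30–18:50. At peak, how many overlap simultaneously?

3

Walk the sorted start/end points keeping a running depth.
The depth first hits 3 at 12:40.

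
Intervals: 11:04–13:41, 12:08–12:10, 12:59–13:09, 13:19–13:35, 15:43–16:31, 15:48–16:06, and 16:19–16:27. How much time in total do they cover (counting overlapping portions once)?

3 h 25 min

Merged: 11:04-13:41, 15:43-16:31.
Lengths: 2 h 37 min + 48 min = 3 h 25 min.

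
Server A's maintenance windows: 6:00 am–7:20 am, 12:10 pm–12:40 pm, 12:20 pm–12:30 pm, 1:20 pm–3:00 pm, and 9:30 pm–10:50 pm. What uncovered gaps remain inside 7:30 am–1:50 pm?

After merging, the occupied span is 6:00 am–7:20 am, 12:10 pm–12:40 pm, 1:20 pm–3:00 pm, 9:30 pm–10:50 pm.
Gaps within 7:30 am–1:50 pm: 7:30 am–12:10 pm, 12:40 pm–1:20 pm.

7:30 am–12:10 pm, 12:40 pm–1:20 pm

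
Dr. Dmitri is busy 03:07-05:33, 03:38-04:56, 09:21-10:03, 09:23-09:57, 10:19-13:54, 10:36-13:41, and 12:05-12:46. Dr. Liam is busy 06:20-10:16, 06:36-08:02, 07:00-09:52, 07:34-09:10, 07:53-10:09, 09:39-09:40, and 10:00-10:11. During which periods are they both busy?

09:21-10:03

First set merges to 03:07-05:33, 09:21-10:03, 10:19-13:54.
Second set merges to 06:20-10:16.
03:07-05:33 falls entirely outside B.
09:21-10:03 overlaps B on 09:21-10:03.
10:19-13:54 falls entirely outside B.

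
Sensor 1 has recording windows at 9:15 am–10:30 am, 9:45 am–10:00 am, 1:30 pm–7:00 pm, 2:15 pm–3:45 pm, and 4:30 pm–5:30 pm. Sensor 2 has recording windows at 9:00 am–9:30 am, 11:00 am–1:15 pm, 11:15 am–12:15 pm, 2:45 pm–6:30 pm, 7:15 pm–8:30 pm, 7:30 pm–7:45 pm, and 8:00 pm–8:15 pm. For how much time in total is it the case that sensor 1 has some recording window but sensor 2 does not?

A, merged: 9:15 am–10:30 am, 1:30 pm–7:00 pm.
B, merged: 9:00 am–9:30 am, 11:00 am–1:15 pm, 2:45 pm–6:30 pm, 7:15 pm–8:30 pm.
A \ B = 9:30 am–10:30 am, 1:30 pm–2:45 pm, 6:30 pm–7:00 pm.
Total: 1 h + 1 h 15 min + 30 min = 2 h 45 min.

2 h 45 min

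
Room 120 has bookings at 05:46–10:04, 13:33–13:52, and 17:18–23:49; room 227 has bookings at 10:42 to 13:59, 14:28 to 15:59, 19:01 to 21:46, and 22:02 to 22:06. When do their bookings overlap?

13:33-13:52, 19:01-21:46, 22:02-22:06

05:46-10:04 falls entirely outside B.
13:33-13:52 overlaps B on 13:33-13:52.
17:18-23:49 overlaps B on 19:01-21:46, 22:02-22:06.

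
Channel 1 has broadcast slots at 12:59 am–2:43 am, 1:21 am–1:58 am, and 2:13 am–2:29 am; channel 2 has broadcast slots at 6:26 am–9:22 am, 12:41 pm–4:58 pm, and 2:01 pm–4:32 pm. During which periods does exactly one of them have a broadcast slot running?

A, merged: 12:59 am–2:43 am.
B, merged: 6:26 am–9:22 am, 12:41 pm–4:58 pm.
A \ B = 12:59 am–2:43 am.
B \ A = 6:26 am–9:22 am, 12:41 pm–4:58 pm.
Union of the two gives the symmetric difference.

12:59 am–2:43 am, 6:26 am–9:22 am, 12:41 pm–4:58 pm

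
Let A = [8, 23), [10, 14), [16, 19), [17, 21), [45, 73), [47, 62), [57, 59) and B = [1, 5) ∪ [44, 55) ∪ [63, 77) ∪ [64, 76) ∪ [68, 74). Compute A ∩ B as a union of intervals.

First set merges to [8, 23), [45, 73).
Second set merges to [1, 5), [44, 55), [63, 77).
[8, 23): no overlap with the second set.
[45, 73) meets the second set on [45, 55), [63, 73).

[45, 55) ∪ [63, 73)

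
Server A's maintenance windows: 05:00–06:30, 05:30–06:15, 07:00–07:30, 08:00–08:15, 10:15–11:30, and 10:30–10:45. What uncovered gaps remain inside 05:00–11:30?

06:30–07:00, 07:30–08:00, 08:15–10:15

The merged coverage is 05:00–06:30, 07:00–07:30, 08:00–08:15, 10:15–11:30.
Uncovered inside 05:00–11:30: 06:30–07:00, 07:30–08:00, 08:15–10:15.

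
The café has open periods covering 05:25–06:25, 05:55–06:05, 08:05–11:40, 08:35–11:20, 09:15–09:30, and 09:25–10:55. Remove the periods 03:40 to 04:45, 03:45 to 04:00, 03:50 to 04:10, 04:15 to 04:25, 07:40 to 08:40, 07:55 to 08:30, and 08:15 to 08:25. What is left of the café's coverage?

05:25-06:25, 08:40-11:40

First set merges to 05:25-06:25, 08:05-11:40.
Second set merges to 03:40-04:45, 07:40-08:40.
05:25-06:25: no B overlap → unchanged.
08:05-11:40 minus B → 08:40-11:40.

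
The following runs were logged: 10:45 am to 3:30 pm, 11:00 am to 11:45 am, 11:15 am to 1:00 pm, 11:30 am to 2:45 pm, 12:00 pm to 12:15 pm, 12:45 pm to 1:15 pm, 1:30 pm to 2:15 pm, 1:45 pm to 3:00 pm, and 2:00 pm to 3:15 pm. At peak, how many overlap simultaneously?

Sweep endpoints in order; track running count of active intervals.
Peak of 5 reached at 2:00 pm.

5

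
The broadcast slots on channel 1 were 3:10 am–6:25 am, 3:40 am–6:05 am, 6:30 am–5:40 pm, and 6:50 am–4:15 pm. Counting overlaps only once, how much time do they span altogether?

14 h 25 min

Merged: 3:10 am-6:25 am, 6:30 am-5:40 pm.
Lengths: 3 h 15 min + 11 h 10 min = 14 h 25 min.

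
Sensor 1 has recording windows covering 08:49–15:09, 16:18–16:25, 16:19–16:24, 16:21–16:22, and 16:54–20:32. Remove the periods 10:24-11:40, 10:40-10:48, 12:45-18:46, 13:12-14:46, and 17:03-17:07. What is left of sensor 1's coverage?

08:49–10:24, 11:40–12:45, 18:46–20:32

A, merged: 08:49–15:09, 16:18–16:25, 16:54–20:32.
B, merged: 10:24–11:40, 12:45–18:46.
08:49–15:09 minus B → 08:49–10:24, 11:40–12:45.
16:18–16:25: fully covered by B → removed.
16:54–20:32 minus B → 18:46–20:32.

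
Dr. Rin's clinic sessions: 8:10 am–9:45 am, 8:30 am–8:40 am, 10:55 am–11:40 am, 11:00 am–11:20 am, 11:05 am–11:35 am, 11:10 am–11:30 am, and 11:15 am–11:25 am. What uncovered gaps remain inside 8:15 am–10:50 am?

Covered (merged): 8:10 am–9:45 am, 10:55 am–11:40 am.
Gaps within 8:15 am–10:50 am: 9:45 am–10:50 am.

9:45 am–10:50 am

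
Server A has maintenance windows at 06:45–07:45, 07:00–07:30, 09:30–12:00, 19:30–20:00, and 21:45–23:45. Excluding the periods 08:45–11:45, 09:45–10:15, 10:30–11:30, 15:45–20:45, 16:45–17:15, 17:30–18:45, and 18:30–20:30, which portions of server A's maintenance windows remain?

A, merged: 06:45–07:45, 09:30–12:00, 19:30–20:00, 21:45–23:45.
B, merged: 08:45–11:45, 15:45–20:45.
06:45–07:45: no B overlap → unchanged.
09:30–12:00 minus B → 11:45–12:00.
19:30–20:00: fully covered by B → removed.
21:45–23:45: no B overlap → unchanged.

06:45–07:45, 11:45–12:00, 21:45–23:45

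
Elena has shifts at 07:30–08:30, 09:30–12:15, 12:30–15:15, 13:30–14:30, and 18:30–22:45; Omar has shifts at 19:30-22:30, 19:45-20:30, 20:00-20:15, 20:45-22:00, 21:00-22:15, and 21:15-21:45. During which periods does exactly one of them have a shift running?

A, merged: 07:30–08:30, 09:30–12:15, 12:30–15:15, 18:30–22:45.
B, merged: 19:30–22:30.
A \ B = 07:30–08:30, 09:30–12:15, 12:30–15:15, 18:30–19:30, 22:30–22:45.
B \ A = none.
Union of the two gives the symmetric difference.

07:30–08:30, 09:30–12:15, 12:30–15:15, 18:30–19:30, 22:30–22:45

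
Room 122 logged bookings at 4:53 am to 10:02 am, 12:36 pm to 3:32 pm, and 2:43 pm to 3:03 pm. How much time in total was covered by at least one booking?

8 h 5 min

Merged: 4:53 am–10:02 am, 12:36 pm–3:32 pm.
Lengths: 5 h 9 min + 2 h 56 min = 8 h 5 min.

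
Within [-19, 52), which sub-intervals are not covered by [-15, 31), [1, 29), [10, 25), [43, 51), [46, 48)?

Covered (merged): [-15, 31), [43, 51).
Gaps within [-19, 52): [-19, -15), [31, 43), [51, 52).

[-19, -15) ∪ [31, 43) ∪ [51, 52)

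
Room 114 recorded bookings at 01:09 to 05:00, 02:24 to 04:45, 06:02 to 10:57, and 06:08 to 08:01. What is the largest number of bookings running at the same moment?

Walk the sorted start/end points keeping a running depth.
The depth first hits 2 at 02:24.

2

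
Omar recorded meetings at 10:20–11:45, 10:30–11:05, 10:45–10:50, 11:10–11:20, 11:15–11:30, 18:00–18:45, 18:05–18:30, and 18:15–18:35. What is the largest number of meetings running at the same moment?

At 10:45, 3 of the intervals are simultaneously active.
No point has more.

3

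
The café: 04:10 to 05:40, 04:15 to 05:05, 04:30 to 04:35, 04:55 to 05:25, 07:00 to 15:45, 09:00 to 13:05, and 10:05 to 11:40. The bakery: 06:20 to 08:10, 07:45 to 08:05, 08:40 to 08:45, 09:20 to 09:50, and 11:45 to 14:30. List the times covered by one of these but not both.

A, merged: 04:10-05:40, 07:00-15:45.
B, merged: 06:20-08:10, 08:40-08:45, 09:20-09:50, 11:45-14:30.
A \ B = 04:10-05:40, 08:10-08:40, 08:45-09:20, 09:50-11:45, 14:30-15:45.
B \ A = 06:20-07:00.
Union of the two gives the symmetric difference.

04:10-05:40, 06:20-07:00, 08:10-08:40, 08:45-09:20, 09:50-11:45, 14:30-15:45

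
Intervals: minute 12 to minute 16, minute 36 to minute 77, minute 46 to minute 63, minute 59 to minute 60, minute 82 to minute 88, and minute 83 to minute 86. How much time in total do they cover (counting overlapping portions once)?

Merged: minute 12 to minute 16, minute 36 to minute 77, minute 82 to minute 88.
Lengths: 4 minutes + 41 minutes + 6 minutes = 51 minutes.

51 minutes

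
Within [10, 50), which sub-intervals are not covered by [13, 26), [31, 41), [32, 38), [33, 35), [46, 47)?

[10, 13) ∪ [26, 31) ∪ [41, 46) ∪ [47, 50)

The merged coverage is [13, 26), [31, 41), [46, 47).
Complement within [10, 50): [10, 13), [26, 31), [41, 46), [47, 50).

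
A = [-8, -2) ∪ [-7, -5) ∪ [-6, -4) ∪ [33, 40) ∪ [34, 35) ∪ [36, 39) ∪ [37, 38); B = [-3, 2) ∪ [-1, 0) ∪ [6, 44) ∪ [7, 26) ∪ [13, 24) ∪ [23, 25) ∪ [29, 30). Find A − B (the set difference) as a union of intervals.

[-8, -3)

Merge the first list: [-8, -2), [33, 40).
Merge the second list: [-3, 2), [6, 44).
[-8, -2) \ B = [-8, -3).
[33, 40): entirely removed.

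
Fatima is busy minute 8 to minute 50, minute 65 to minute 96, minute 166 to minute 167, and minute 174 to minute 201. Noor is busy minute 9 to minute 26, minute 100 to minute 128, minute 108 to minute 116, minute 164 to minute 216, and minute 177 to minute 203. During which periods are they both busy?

Merge the second list: minute 9 to minute 26, minute 100 to minute 128, minute 164 to minute 216.
minute 8 to minute 50 ∩ B → minute 9 to minute 26.
minute 65 to minute 96 meets no B interval.
minute 166 to minute 167 ∩ B → minute 166 to minute 167.
minute 174 to minute 201 ∩ B → minute 174 to minute 201.

minute 9 to minute 26, minute 166 to minute 167, minute 174 to minute 201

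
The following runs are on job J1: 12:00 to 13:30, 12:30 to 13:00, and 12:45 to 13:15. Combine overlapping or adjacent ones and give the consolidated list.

12:30–13:00 overlaps/touches 12:00–13:30 → extend to 12:00–13:30.
12:45–13:15 overlaps/touches 12:00–13:30 → extend to 12:00–13:30.

12:00–13:30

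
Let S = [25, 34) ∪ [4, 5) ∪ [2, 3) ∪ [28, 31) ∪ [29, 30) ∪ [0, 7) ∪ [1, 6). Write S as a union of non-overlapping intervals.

Sort by start: [0, 7), [1, 6), [2, 3), [4, 5), [25, 34), [28, 31), [29, 30).
[1, 6) overlaps/touches [0, 7) → extend to [0, 7).
[2, 3) overlaps/touches [0, 7) → extend to [0, 7).
[4, 5) overlaps/touches [0, 7) → extend to [0, 7).
[25, 34) is disjoint → start new block.
[28, 31) overlaps/touches [25, 34) → extend to [25, 34).
[29, 30) overlaps/touches [25, 34) → extend to [25, 34).

[0, 7) ∪ [25, 34)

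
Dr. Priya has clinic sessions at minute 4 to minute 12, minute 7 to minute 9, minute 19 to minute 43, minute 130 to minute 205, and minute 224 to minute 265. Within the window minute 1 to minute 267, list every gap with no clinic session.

minute 1 to minute 4, minute 12 to minute 19, minute 43 to minute 130, minute 205 to minute 224, minute 265 to minute 267

Covered (merged): minute 4 to minute 12, minute 19 to minute 43, minute 130 to minute 205, minute 224 to minute 265.
Uncovered inside minute 1 to minute 267: minute 1 to minute 4, minute 12 to minute 19, minute 43 to minute 130, minute 205 to minute 224, minute 265 to minute 267.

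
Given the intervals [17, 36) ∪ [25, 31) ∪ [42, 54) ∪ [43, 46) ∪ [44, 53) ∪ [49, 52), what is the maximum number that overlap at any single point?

3

Sweep endpoints in order; track running count of active intervals.
Peak of 3 reached at 44.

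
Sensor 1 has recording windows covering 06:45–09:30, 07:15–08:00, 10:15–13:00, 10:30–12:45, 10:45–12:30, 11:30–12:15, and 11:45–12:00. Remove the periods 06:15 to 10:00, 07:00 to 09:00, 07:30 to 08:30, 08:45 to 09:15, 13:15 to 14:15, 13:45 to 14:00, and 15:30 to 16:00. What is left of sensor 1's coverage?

10:15-13:00

A, merged: 06:45-09:30, 10:15-13:00.
B, merged: 06:15-10:00, 13:15-14:15, 15:30-16:00.
06:45-09:30 lies entirely inside B → drops out.
10:15-13:00 is untouched.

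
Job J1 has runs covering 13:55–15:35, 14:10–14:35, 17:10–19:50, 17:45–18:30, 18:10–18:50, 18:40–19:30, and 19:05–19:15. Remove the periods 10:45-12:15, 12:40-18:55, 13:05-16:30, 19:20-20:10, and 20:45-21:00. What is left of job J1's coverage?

A, merged: 13:55–15:35, 17:10–19:50.
B, merged: 10:45–12:15, 12:40–18:55, 19:20–20:10, 20:45–21:00.
13:55–15:35: fully covered by B → removed.
17:10–19:50 minus B → 18:55–19:20.

18:55–19:20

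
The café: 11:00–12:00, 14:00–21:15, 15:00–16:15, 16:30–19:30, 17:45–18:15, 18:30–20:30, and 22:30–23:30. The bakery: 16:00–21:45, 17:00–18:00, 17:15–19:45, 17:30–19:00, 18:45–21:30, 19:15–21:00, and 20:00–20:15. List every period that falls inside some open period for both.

Merge the first list: 11:00–12:00, 14:00–21:15, 22:30–23:30.
Merge the second list: 16:00–21:45.
11:00–12:00 falls entirely outside B.
14:00–21:15 overlaps B on 16:00–21:15.
22:30–23:30 falls entirely outside B.

16:00–21:15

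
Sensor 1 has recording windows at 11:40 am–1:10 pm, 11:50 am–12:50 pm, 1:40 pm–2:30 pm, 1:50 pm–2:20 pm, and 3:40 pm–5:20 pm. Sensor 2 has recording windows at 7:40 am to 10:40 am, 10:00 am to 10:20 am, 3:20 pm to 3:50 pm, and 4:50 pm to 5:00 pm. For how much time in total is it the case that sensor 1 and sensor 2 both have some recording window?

Merge the first list: 11:40 am-1:10 pm, 1:40 pm-2:30 pm, 3:40 pm-5:20 pm.
Merge the second list: 7:40 am-10:40 am, 3:20 pm-3:50 pm, 4:50 pm-5:00 pm.
A ∩ B = 3:40 pm-3:50 pm, 4:50 pm-5:00 pm.
Total: 10 min + 10 min = 20 min.

20 min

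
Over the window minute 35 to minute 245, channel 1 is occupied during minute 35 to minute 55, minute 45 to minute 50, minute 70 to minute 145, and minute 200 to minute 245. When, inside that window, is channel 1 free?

Covered (merged): minute 35 to minute 55, minute 70 to minute 145, minute 200 to minute 245.
Uncovered inside minute 35 to minute 245: minute 55 to minute 70, minute 145 to minute 200.

minute 55 to minute 70, minute 145 to minute 200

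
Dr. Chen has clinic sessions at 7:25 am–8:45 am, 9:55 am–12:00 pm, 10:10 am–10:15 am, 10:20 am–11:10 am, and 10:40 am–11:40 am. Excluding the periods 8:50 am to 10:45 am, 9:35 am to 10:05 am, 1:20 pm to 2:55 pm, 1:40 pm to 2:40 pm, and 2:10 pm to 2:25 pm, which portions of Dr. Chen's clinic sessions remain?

Merge the first list: 7:25 am–8:45 am, 9:55 am–12:00 pm.
Merge the second list: 8:50 am–10:45 am, 1:20 pm–2:55 pm.
7:25 am–8:45 am: no B overlap → unchanged.
9:55 am–12:00 pm minus B → 10:45 am–12:00 pm.

7:25 am–8:45 am, 10:45 am–12:00 pm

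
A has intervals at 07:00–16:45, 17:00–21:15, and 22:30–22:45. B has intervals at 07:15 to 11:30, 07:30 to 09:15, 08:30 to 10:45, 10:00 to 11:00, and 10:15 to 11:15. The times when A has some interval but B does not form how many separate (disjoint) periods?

4

B, merged: 07:15–11:30.
A \ B = 07:00–07:15, 11:30–16:45, 17:00–21:15, 22:30–22:45.
That is 4 disjoint pieces.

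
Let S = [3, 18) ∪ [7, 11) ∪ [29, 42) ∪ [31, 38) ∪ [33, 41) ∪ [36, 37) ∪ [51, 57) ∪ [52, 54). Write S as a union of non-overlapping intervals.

[3, 18) ∪ [29, 42) ∪ [51, 57)

[7, 11) overlaps/touches [3, 18) → extend to [3, 18).
[29, 42) is disjoint → start new block.
[31, 38) overlaps/touches [29, 42) → extend to [29, 42).
[33, 41) overlaps/touches [29, 42) → extend to [29, 42).
[36, 37) overlaps/touches [29, 42) → extend to [29, 42).
[51, 57) is disjoint → start new block.
[52, 54) overlaps/touches [51, 57) → extend to [51, 57).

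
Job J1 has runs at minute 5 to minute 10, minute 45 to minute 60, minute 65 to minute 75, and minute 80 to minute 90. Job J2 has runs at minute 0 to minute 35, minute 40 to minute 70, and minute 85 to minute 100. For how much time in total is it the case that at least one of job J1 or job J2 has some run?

A ∪ B = minute 0 to minute 35, minute 40 to minute 75, minute 80 to minute 100.
Total: 35 minutes + 35 minutes + 20 minutes = 90 minutes.

90 minutes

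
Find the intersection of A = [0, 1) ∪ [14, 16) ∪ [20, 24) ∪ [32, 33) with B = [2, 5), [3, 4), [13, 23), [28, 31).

[14, 16) ∪ [20, 23)

B, merged: [2, 5), [13, 23), [28, 31).
[0, 1): no overlap with the second set.
[14, 16) meets the second set on [14, 16).
[20, 24) meets the second set on [20, 23).
[32, 33): no overlap with the second set.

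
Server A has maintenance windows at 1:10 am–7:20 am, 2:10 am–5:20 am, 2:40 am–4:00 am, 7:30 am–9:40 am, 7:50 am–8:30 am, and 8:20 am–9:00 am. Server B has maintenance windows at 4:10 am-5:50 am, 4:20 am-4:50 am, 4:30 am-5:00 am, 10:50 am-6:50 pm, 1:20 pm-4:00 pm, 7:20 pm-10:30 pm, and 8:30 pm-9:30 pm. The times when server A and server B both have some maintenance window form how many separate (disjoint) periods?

1

A, merged: 1:10 am–7:20 am, 7:30 am–9:40 am.
B, merged: 4:10 am–5:50 am, 10:50 am–6:50 pm, 7:20 pm–10:30 pm.
A ∩ B = 4:10 am–5:50 am.
That is 1 disjoint piece.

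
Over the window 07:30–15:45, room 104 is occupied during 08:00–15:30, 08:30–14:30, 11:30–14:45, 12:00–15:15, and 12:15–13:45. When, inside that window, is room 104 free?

The merged coverage is 08:00-15:30.
Complement within 07:30-15:45: 07:30-08:00, 15:30-15:45.

07:30-08:00, 15:30-15:45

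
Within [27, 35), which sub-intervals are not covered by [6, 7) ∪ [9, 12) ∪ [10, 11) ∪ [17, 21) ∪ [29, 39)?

After merging, the occupied span is [6, 7), [9, 12), [17, 21), [29, 39).
Gaps within [27, 35): [27, 29).

[27, 29)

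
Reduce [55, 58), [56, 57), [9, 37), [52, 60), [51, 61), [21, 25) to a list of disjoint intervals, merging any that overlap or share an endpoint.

[9, 37) ∪ [51, 61)

Sort by start: [9, 37), [21, 25), [51, 61), [52, 60), [55, 58), [56, 57).
[21, 25) overlaps/touches [9, 37) → extend to [9, 37).
[51, 61) is disjoint → start new block.
[52, 60) overlaps/touches [51, 61) → extend to [51, 61).
[55, 58) overlaps/touches [51, 61) → extend to [51, 61).
[56, 57) overlaps/touches [51, 61) → extend to [51, 61).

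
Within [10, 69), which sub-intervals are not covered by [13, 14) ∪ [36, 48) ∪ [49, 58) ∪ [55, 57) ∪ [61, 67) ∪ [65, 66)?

The merged coverage is [13, 14), [36, 48), [49, 58), [61, 67).
Gaps within [10, 69): [10, 13), [14, 36), [48, 49), [58, 61), [67, 69).

[10, 13) ∪ [14, 36) ∪ [48, 49) ∪ [58, 61) ∪ [67, 69)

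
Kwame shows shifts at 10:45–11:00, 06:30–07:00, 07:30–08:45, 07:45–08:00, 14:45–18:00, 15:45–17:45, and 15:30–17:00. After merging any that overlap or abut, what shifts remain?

Sort by start: 06:30–07:00, 07:30–08:45, 07:45–08:00, 10:45–11:00, 14:45–18:00, 15:30–17:00, 15:45–17:45.
07:30–08:45 is disjoint → start new block.
07:45–08:00 overlaps/touches 07:30–08:45 → extend to 07:30–08:45.
10:45–11:00 is disjoint → start new block.
14:45–18:00 is disjoint → start new block.
15:30–17:00 overlaps/touches 14:45–18:00 → extend to 14:45–18:00.
15:45–17:45 overlaps/touches 14:45–18:00 → extend to 14:45–18:00.

06:30–07:00, 07:30–08:45, 10:45–11:00, 14:45–18:00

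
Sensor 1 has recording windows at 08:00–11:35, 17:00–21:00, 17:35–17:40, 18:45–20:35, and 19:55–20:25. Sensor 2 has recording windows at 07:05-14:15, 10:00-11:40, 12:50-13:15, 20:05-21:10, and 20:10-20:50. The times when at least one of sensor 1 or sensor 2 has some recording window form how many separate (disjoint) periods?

Merge the first list: 08:00–11:35, 17:00–21:00.
Merge the second list: 07:05–14:15, 20:05–21:10.
A ∪ B = 07:05–14:15, 17:00–21:10.
That is 2 disjoint pieces.

2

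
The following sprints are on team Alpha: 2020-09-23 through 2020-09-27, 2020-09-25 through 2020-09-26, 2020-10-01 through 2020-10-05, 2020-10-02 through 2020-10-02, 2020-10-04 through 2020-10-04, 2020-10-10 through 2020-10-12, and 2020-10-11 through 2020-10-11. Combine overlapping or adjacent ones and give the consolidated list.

2020-09-23 through 2020-09-27, 2020-10-01 through 2020-10-05, 2020-10-10 through 2020-10-12

2020-09-25 through 2020-09-26 overlaps/touches 2020-09-23 through 2020-09-27 → extend to 2020-09-23 through 2020-09-27.
2020-10-01 through 2020-10-05 is disjoint → start new block.
2020-10-02 through 2020-10-02 overlaps/touches 2020-10-01 through 2020-10-05 → extend to 2020-10-01 through 2020-10-05.
2020-10-04 through 2020-10-04 overlaps/touches 2020-10-01 through 2020-10-05 → extend to 2020-10-01 through 2020-10-05.
2020-10-10 through 2020-10-12 is disjoint → start new block.
2020-10-11 through 2020-10-11 overlaps/touches 2020-10-10 through 2020-10-12 → extend to 2020-10-10 through 2020-10-12.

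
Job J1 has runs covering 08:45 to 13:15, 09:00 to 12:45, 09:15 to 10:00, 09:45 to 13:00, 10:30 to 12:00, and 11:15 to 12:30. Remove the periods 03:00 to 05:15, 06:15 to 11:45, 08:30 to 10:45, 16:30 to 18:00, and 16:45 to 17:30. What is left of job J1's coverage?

11:45–13:15

First set merges to 08:45–13:15.
Second set merges to 03:00–05:15, 06:15–11:45, 16:30–18:00.
08:45–13:15 minus B → 11:45–13:15.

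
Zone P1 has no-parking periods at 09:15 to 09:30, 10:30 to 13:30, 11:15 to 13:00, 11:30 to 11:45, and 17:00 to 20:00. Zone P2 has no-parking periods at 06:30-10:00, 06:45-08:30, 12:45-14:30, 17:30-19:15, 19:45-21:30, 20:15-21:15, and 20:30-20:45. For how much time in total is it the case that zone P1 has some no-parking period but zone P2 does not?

3 h 15 min

First set merges to 09:15–09:30, 10:30–13:30, 17:00–20:00.
Second set merges to 06:30–10:00, 12:45–14:30, 17:30–19:15, 19:45–21:30.
A \ B = 10:30–12:45, 17:00–17:30, 19:15–19:45.
Total: 2 h 15 min + 30 min + 30 min = 3 h 15 min.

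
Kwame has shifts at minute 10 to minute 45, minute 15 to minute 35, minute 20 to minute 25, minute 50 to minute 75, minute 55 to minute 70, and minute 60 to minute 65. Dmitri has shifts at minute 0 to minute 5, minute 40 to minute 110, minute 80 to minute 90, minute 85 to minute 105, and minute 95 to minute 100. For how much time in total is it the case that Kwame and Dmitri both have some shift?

30 minutes

Merge the first list: minute 10 to minute 45, minute 50 to minute 75.
Merge the second list: minute 0 to minute 5, minute 40 to minute 110.
A ∩ B = minute 40 to minute 45, minute 50 to minute 75.
Total: 5 minutes + 25 minutes = 30 minutes.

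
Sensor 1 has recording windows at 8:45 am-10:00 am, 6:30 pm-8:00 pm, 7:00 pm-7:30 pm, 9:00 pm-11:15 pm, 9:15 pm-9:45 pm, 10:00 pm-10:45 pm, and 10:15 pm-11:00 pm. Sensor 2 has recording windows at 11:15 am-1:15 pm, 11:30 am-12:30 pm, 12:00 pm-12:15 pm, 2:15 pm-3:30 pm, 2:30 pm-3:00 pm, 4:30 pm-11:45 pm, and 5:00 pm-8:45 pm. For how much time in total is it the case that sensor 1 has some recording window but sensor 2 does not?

Merge the first list: 8:45 am–10:00 am, 6:30 pm–8:00 pm, 9:00 pm–11:15 pm.
Merge the second list: 11:15 am–1:15 pm, 2:15 pm–3:30 pm, 4:30 pm–11:45 pm.
A \ B = 8:45 am–10:00 am.
Total: 1 h 15 min.

1 h 15 min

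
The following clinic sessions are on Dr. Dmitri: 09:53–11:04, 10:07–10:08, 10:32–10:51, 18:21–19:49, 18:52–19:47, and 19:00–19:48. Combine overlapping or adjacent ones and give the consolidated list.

09:53–11:04, 18:21–19:49

10:07–10:08 overlaps/touches 09:53–11:04 → extend to 09:53–11:04.
10:32–10:51 overlaps/touches 09:53–11:04 → extend to 09:53–11:04.
18:21–19:49 is disjoint → start new block.
18:52–19:47 overlaps/touches 18:21–19:49 → extend to 18:21–19:49.
19:00–19:48 overlaps/touches 18:21–19:49 → extend to 18:21–19:49.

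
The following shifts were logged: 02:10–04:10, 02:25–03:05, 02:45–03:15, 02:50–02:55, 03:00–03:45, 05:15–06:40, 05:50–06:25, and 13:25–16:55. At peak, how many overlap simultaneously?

4

Walk the sorted start/end points keeping a running depth.
The depth first hits 4 at 02:50.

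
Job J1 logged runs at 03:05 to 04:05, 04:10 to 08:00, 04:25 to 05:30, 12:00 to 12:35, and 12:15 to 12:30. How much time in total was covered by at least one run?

5 h 25 min

Merged: 03:05-04:05, 04:10-08:00, 12:00-12:35.
Lengths: 1 h + 3 h 50 min + 35 min = 5 h 25 min.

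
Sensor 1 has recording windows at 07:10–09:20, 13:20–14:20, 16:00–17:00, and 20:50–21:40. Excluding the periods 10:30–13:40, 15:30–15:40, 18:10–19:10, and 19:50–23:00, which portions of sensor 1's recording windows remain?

07:10–09:20, 13:40–14:20, 16:00–17:00

07:10–09:20 is untouched.
13:20–14:20 with B removed leaves 13:40–14:20.
16:00–17:00 is untouched.
20:50–21:40 lies entirely inside B → drops out.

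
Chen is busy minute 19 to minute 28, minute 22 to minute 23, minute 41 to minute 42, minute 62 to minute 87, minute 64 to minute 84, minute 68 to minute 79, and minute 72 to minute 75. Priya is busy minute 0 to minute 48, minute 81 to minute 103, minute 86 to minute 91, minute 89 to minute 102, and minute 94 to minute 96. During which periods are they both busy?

minute 19 to minute 28, minute 41 to minute 42, minute 81 to minute 87

Merge the first list: minute 19 to minute 28, minute 41 to minute 42, minute 62 to minute 87.
Merge the second list: minute 0 to minute 48, minute 81 to minute 103.
minute 19 to minute 28 meets the second set on minute 19 to minute 28.
minute 41 to minute 42 meets the second set on minute 41 to minute 42.
minute 62 to minute 87 meets the second set on minute 81 to minute 87.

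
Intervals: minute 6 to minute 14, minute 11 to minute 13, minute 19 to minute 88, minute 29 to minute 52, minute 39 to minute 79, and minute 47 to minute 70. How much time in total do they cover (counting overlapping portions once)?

Merged: minute 6 to minute 14, minute 19 to minute 88.
Lengths: 8 minutes + 69 minutes = 77 minutes.

77 minutes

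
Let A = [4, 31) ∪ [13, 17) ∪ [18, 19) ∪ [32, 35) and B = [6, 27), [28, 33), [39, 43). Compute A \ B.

[4, 6) ∪ [27, 28) ∪ [33, 35)

First set merges to [4, 31), [32, 35).
[4, 31) \ B = [4, 6), [27, 28).
[32, 35) \ B = [33, 35).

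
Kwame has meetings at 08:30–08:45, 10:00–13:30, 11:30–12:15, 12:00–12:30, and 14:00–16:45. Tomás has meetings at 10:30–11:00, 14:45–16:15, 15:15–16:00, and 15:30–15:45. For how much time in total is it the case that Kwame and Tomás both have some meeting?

2 h

First set merges to 08:30–08:45, 10:00–13:30, 14:00–16:45.
Second set merges to 10:30–11:00, 14:45–16:15.
A ∩ B = 10:30–11:00, 14:45–16:15.
Total: 30 min + 1 h 30 min = 2 h.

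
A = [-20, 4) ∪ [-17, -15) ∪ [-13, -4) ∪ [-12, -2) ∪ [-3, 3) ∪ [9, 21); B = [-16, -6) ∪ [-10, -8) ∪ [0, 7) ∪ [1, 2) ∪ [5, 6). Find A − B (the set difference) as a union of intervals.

[-20, -16) ∪ [-6, 0) ∪ [9, 21)

First set merges to [-20, 4), [9, 21).
Second set merges to [-16, -6), [0, 7).
[-20, 4) minus B → [-20, -16), [-6, 0).
[9, 21): no B overlap → unchanged.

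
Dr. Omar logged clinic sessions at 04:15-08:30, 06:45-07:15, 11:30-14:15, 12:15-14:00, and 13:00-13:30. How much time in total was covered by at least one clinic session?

7 h

Merged: 04:15–08:30, 11:30–14:15.
Lengths: 4 h 15 min + 2 h 45 min = 7 h.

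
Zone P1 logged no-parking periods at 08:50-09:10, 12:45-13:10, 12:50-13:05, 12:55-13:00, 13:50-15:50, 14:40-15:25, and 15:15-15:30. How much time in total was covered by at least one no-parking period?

Merged: 08:50–09:10, 12:45–13:10, 13:50–15:50.
Lengths: 20 min + 25 min + 2 h = 2 h 45 min.

2 h 45 min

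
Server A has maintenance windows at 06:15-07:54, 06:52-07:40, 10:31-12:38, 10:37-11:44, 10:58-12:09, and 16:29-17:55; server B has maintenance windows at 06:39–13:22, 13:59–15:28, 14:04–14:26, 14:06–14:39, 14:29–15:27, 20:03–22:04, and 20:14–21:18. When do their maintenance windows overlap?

06:39-07:54, 10:31-12:38

Merge the first list: 06:15-07:54, 10:31-12:38, 16:29-17:55.
Merge the second list: 06:39-13:22, 13:59-15:28, 20:03-22:04.
06:15-07:54 ∩ B → 06:39-07:54.
10:31-12:38 ∩ B → 10:31-12:38.
16:29-17:55 meets no B interval.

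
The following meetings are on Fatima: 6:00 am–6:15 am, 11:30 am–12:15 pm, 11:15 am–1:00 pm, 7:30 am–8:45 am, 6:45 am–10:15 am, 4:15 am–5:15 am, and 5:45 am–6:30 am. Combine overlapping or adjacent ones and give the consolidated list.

4:15 am–5:15 am, 5:45 am–6:30 am, 6:45 am–10:15 am, 11:15 am–1:00 pm

Sort by start: 4:15 am–5:15 am, 5:45 am–6:30 am, 6:00 am–6:15 am, 6:45 am–10:15 am, 7:30 am–8:45 am, 11:15 am–1:00 pm, 11:30 am–12:15 pm.
5:45 am–6:30 am is disjoint → start new block.
6:00 am–6:15 am overlaps/touches 5:45 am–6:30 am → extend to 5:45 am–6:30 am.
6:45 am–10:15 am is disjoint → start new block.
7:30 am–8:45 am overlaps/touches 6:45 am–10:15 am → extend to 6:45 am–10:15 am.
11:15 am–1:00 pm is disjoint → start new block.
11:30 am–12:15 pm overlaps/touches 11:15 am–1:00 pm → extend to 11:15 am–1:00 pm.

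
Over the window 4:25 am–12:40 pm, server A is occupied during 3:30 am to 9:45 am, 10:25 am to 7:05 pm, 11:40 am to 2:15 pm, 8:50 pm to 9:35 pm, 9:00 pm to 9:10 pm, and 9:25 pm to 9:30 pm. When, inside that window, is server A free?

9:45 am–10:25 am

After merging, the occupied span is 3:30 am–9:45 am, 10:25 am–7:05 pm, 8:50 pm–9:35 pm.
Complement within 4:25 am–12:40 pm: 9:45 am–10:25 am.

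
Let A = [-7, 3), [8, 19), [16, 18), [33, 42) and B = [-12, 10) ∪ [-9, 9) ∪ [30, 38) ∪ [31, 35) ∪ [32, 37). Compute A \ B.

A, merged: [-7, 3), [8, 19), [33, 42).
B, merged: [-12, 10), [30, 38).
[-7, 3) lies entirely inside B → drops out.
[8, 19) with B removed leaves [10, 19).
[33, 42) with B removed leaves [38, 42).

[10, 19) ∪ [38, 42)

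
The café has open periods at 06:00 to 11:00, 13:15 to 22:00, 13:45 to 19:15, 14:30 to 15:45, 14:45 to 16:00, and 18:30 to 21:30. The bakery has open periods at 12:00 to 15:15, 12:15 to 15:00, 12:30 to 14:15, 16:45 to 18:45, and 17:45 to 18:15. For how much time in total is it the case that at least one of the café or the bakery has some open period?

First set merges to 06:00-11:00, 13:15-22:00.
Second set merges to 12:00-15:15, 16:45-18:45.
A ∪ B = 06:00-11:00, 12:00-22:00.
Total: 5 h + 10 h = 15 h.

15 h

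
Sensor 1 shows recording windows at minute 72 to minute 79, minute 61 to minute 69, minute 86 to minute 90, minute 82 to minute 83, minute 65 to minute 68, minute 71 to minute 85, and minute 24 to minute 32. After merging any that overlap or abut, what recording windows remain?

Sort by start: minute 24 to minute 32, minute 61 to minute 69, minute 65 to minute 68, minute 71 to minute 85, minute 72 to minute 79, minute 82 to minute 83, minute 86 to minute 90.
minute 61 to minute 69 is disjoint → start new block.
minute 65 to minute 68 overlaps/touches minute 61 to minute 69 → extend to minute 61 to minute 69.
minute 71 to minute 85 is disjoint → start new block.
minute 72 to minute 79 overlaps/touches minute 71 to minute 85 → extend to minute 71 to minute 85.
minute 82 to minute 83 overlaps/touches minute 71 to minute 85 → extend to minute 71 to minute 85.
minute 86 to minute 90 is disjoint → start new block.

minute 24 to minute 32, minute 61 to minute 69, minute 71 to minute 85, minute 86 to minute 90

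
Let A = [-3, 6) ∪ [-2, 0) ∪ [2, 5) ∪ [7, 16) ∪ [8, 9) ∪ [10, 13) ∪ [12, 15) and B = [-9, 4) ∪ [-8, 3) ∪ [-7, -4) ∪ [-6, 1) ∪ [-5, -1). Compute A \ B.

A, merged: [-3, 6), [7, 16).
B, merged: [-9, 4).
[-3, 6) minus B → [4, 6).
[7, 16): no B overlap → unchanged.

[4, 6) ∪ [7, 16)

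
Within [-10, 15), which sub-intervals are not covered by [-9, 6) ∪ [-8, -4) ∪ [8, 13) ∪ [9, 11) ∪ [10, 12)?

After merging, the occupied span is [-9, 6), [8, 13).
Uncovered inside [-10, 15): [-10, -9), [6, 8), [13, 15).

[-10, -9) ∪ [6, 8) ∪ [13, 15)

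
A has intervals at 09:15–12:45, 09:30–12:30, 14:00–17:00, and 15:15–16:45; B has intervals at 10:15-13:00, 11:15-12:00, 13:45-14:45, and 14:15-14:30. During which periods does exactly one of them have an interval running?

09:15–10:15, 12:45–13:00, 13:45–14:00, 14:45–17:00

A, merged: 09:15–12:45, 14:00–17:00.
B, merged: 10:15–13:00, 13:45–14:45.
Only in the first: 09:15–10:15, 14:45–17:00.
Only in the second: 12:45–13:00, 13:45–14:00.
Together these are the periods covered by exactly one.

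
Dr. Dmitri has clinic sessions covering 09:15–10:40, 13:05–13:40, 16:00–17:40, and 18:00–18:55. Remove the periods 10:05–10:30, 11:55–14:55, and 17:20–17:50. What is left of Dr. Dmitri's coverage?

09:15–10:05, 10:30–10:40, 16:00–17:20, 18:00–18:55

09:15–10:40 minus B → 09:15–10:05, 10:30–10:40.
13:05–13:40: fully covered by B → removed.
16:00–17:40 minus B → 16:00–17:20.
18:00–18:55: no B overlap → unchanged.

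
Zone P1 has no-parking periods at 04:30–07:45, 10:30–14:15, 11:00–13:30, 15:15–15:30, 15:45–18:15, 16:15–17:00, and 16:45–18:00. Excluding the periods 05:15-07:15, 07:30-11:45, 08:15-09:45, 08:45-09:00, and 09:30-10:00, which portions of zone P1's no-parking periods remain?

04:30–05:15, 07:15–07:30, 11:45–14:15, 15:15–15:30, 15:45–18:15

Merge the first list: 04:30–07:45, 10:30–14:15, 15:15–15:30, 15:45–18:15.
Merge the second list: 05:15–07:15, 07:30–11:45.
04:30–07:45 \ B = 04:30–05:15, 07:15–07:30.
10:30–14:15 \ B = 11:45–14:15.
15:15–15:30: nothing removed.
15:45–18:15: nothing removed.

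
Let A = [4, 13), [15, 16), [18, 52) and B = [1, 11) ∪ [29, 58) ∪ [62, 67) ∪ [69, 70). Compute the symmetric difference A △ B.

A but not B: [11, 13), [15, 16), [18, 29).
B but not A: [1, 4), [52, 58), [62, 67), [69, 70).
Combining gives A △ B.

[1, 4) ∪ [11, 13) ∪ [15, 16) ∪ [18, 29) ∪ [52, 58) ∪ [62, 67) ∪ [69, 70)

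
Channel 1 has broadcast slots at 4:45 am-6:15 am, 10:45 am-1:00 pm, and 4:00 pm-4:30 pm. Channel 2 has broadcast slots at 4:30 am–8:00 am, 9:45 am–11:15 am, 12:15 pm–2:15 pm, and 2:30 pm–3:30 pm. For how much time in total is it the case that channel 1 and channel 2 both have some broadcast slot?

2 h 45 min

A ∩ B = 4:45 am–6:15 am, 10:45 am–11:15 am, 12:15 pm–1:00 pm.
Total: 1 h 30 min + 30 min + 45 min = 2 h 45 min.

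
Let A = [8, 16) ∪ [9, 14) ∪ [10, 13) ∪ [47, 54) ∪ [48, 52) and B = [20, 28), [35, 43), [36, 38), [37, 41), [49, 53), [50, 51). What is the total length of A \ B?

First set merges to [8, 16), [47, 54).
Second set merges to [20, 28), [35, 43), [49, 53).
A \ B = [8, 16), [47, 49), [53, 54).
Total: 8 + 2 + 1 = 11.

11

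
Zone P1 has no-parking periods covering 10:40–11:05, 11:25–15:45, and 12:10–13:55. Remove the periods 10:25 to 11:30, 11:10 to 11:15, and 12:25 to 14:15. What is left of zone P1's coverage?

First set merges to 10:40-11:05, 11:25-15:45.
Second set merges to 10:25-11:30, 12:25-14:15.
10:40-11:05 lies entirely inside B → drops out.
11:25-15:45 with B removed leaves 11:30-12:25, 14:15-15:45.

11:30-12:25, 14:15-15:45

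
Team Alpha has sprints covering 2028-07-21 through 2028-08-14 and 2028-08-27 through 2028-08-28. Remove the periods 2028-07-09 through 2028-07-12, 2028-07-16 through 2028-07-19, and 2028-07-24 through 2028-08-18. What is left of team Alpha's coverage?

2028-07-21 through 2028-07-23, 2028-08-27 through 2028-08-28

2028-07-21 through 2028-08-14 minus B → 2028-07-21 through 2028-07-23.
2028-08-27 through 2028-08-28: no B overlap → unchanged.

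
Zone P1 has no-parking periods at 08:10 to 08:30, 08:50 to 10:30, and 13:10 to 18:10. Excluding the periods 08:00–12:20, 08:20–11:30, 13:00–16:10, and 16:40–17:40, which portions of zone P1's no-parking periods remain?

16:10–16:40, 17:40–18:10

Merge the second list: 08:00–12:20, 13:00–16:10, 16:40–17:40.
08:10–08:30: entirely removed.
08:50–10:30: entirely removed.
13:10–18:10 \ B = 16:10–16:40, 17:40–18:10.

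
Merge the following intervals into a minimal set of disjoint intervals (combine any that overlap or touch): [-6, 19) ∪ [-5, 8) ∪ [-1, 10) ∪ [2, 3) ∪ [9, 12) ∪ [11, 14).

[-5, 8) overlaps/touches [-6, 19) → extend to [-6, 19).
[-1, 10) overlaps/touches [-6, 19) → extend to [-6, 19).
[2, 3) overlaps/touches [-6, 19) → extend to [-6, 19).
[9, 12) overlaps/touches [-6, 19) → extend to [-6, 19).
[11, 14) overlaps/touches [-6, 19) → extend to [-6, 19).

[-6, 19)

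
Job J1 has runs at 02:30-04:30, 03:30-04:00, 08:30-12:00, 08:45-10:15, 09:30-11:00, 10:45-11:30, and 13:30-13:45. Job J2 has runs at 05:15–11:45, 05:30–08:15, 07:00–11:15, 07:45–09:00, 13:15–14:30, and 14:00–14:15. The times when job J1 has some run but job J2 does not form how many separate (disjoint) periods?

First set merges to 02:30–04:30, 08:30–12:00, 13:30–13:45.
Second set merges to 05:15–11:45, 13:15–14:30.
A \ B = 02:30–04:30, 11:45–12:00.
That is 2 disjoint pieces.

2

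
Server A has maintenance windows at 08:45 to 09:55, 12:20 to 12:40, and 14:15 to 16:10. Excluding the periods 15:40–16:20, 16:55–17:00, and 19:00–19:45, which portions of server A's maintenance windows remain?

08:45-09:55, 12:20-12:40, 14:15-15:40

08:45-09:55 is untouched.
12:20-12:40 is untouched.
14:15-16:10 with B removed leaves 14:15-15:40.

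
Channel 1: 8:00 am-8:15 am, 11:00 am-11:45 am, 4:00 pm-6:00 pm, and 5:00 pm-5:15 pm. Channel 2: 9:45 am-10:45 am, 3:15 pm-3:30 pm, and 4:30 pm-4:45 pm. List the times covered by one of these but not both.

8:00 am-8:15 am, 9:45 am-10:45 am, 11:00 am-11:45 am, 3:15 pm-3:30 pm, 4:00 pm-4:30 pm, 4:45 pm-6:00 pm

Merge the first list: 8:00 am-8:15 am, 11:00 am-11:45 am, 4:00 pm-6:00 pm.
A but not B: 8:00 am-8:15 am, 11:00 am-11:45 am, 4:00 pm-4:30 pm, 4:45 pm-6:00 pm.
B but not A: 9:45 am-10:45 am, 3:15 pm-3:30 pm.
Combining gives A △ B.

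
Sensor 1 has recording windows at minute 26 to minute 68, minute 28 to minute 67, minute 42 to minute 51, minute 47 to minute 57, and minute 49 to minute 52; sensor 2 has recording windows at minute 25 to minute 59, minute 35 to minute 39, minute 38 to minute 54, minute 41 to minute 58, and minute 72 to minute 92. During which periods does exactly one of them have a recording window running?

minute 25 to minute 26, minute 59 to minute 68, minute 72 to minute 92

A, merged: minute 26 to minute 68.
B, merged: minute 25 to minute 59, minute 72 to minute 92.
Only in the first: minute 59 to minute 68.
Only in the second: minute 25 to minute 26, minute 72 to minute 92.
Together these are the periods covered by exactly one.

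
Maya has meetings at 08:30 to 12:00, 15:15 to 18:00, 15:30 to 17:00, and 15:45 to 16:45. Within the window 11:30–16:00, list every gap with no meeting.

12:00–15:15

Covered (merged): 08:30–12:00, 15:15–18:00.
Uncovered inside 11:30–16:00: 12:00–15:15.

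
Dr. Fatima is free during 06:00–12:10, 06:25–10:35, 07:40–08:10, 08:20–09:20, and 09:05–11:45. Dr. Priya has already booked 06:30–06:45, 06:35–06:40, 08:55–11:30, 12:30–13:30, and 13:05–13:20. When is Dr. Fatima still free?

First set merges to 06:00–12:10.
Second set merges to 06:30–06:45, 08:55–11:30, 12:30–13:30.
06:00–12:10 \ B = 06:00–06:30, 06:45–08:55, 11:30–12:10.

06:00–06:30, 06:45–08:55, 11:30–12:10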